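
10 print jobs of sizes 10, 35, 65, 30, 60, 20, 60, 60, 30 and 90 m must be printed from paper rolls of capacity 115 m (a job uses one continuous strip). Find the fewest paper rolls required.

5

Total = 90 + 65 + 60 + 60 + 60 + 35 + 30 + 30 + 20 + 10 = 460 m.
Lower bound: ⌈460/115⌉ = 4 paper rolls.
Also, 5 print jobs each exceed 115/2 m, and no two of those can share a roll, so at least 5 paper rolls are needed.
A packing using 5 paper rolls:
  roll 1: 90 + 20 = 110
  roll 2: 65 + 35 + 10 = 110
  roll 3: 60 + 30 = 90
  roll 4: 60 + 30 = 90
  roll 5: 60 = 60
This matches the lower bound, so 5 is optimal.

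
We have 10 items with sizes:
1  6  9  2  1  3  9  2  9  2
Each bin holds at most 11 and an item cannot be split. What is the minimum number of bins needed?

Total = 9 + 9 + 9 + 6 + 3 + 2 + 2 + 2 + 1 + 1 = 44.
Lower bound: ⌈44/11⌉ = 4 bins.
A packing using 4 bins:
  bin 1: 9 + 2 = 11
  bin 2: 9 + 2 = 11
  bin 3: 9 + 2 = 11
  bin 4: 6 + 3 + 1 + 1 = 11
This matches the lower bound, so 4 is optimal.

4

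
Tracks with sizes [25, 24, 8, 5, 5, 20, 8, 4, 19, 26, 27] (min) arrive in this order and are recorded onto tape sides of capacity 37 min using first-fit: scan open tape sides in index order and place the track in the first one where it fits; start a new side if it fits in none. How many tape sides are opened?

6

  25 → side 1 (new)  [load 25/37]
  24 → side 2 (new)  [load 24/37]
  8 → side 1  [load 33/37]
  5 → side 2  [load 29/37]
  5 → side 2  [load 34/37]
  20 → side 3 (new)  [load 20/37]
  8 → side 3  [load 28/37]
  4 → side 1  [load 37/37]
  19 → side 4 (new)  [load 19/37]
  26 → side 5 (new)  [load 26/37]
  27 → side 6 (new)  [load 27/37]
6 tape sides opened.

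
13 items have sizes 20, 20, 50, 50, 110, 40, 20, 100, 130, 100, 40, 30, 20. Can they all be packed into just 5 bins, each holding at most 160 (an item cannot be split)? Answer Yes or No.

Yes

A valid assignment using 5 bins:
  bin 1: 130 + 30 = 160
  bin 2: 110 + 50 = 160
  bin 3: 100 + 50 = 150
  bin 4: 100 + 40 + 20 = 160
  bin 5: 40 + 20 + 20 + 20 = 100
Every load is within 160, so 5 bins suffice.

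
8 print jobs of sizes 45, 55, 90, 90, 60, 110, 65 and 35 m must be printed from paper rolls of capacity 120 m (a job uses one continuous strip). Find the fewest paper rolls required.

6

Total = 110 + 90 + 90 + 65 + 60 + 55 + 45 + 35 = 550 m.
Lower bound: ⌈550/120⌉ = 5 paper rolls.
A packing using 6 paper rolls:
  roll 1: 110 = 110
  roll 2: 90 = 90
  roll 3: 90 = 90
  roll 4: 65 + 55 = 120
  roll 5: 60 + 45 = 105
  roll 6: 35 = 35
No arrangement into 5 paper rolls stays within capacity, so 6 is optimal.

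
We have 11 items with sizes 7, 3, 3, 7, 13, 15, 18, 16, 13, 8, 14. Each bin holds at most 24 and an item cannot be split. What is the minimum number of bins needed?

6

Total = 18 + 16 + 15 + 14 + 13 + 13 + 8 + 7 + 7 + 3 + 3 = 117.
Lower bound: ⌈117/24⌉ = 5 bins.
Also, 6 items each exceed 12, and no two of those can share a bin, so at least 6 bins are needed.
A packing using 6 bins:
  bin 1: 18 + 3 + 3 = 24
  bin 2: 16 + 8 = 24
  bin 3: 15 + 7 = 22
  bin 4: 14 + 7 = 21
  bin 5: 13 = 13
  bin 6: 13 = 13
This matches the lower bound, so 6 is optimal.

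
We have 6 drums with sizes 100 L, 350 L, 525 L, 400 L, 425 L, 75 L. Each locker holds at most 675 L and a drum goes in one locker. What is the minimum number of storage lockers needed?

4

Total = 525 + 425 + 400 + 350 + 100 + 75 = 1875 L.
Lower bound: ⌈1875/675⌉ = 3 storage lockers.
Also, 4 drums each exceed 675/2 L, and no two of those can share a locker, so at least 4 storage lockers are needed.
A packing using 4 storage lockers:
  locker 1: 525 + 100 = 625
  locker 2: 425 + 75 = 500
  locker 3: 400 = 400
  locker 4: 350 = 350
This matches the lower bound, so 4 is optimal.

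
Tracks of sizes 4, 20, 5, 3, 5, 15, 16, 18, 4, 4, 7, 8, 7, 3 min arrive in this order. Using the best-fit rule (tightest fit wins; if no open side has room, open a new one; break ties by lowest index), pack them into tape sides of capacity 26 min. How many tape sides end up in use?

  4 → side 1 (new)  [load 4/26]
  20 → side 1  [load 24/26]
  5 → side 2 (new)  [load 5/26]
  3 → side 2  [load 8/26]
  5 → side 2  [load 13/26]
  15 → side 3 (new)  [load 15/26]
  16 → side 4 (new)  [load 16/26]
  18 → side 5 (new)  [load 18/26]
  4 → side 5  [load 22/26]
  4 → side 5  [load 26/26]
  7 → side 4  [load 23/26]
  8 → side 3  [load 23/26]
  7 → side 2  [load 20/26]
  3 → side 3  [load 26/26]
5 tape sides opened.

5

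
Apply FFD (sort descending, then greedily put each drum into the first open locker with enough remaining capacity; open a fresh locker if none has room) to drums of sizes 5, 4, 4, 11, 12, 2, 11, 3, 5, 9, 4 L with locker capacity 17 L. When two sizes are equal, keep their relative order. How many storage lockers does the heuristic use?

5

Sorted descending: 12, 11, 11, 9, 5, 5, 4, 4, 4, 3, 2.
  12 → locker 1 (new)  [load 12/17]
  11 → locker 2 (new)  [load 11/17]
  11 → locker 3 (new)  [load 11/17]
  9 → locker 4 (new)  [load 9/17]
  5 → locker 1  [load 17/17]
  5 → locker 2  [load 16/17]
  4 → locker 3  [load 15/17]
  4 → locker 4  [load 13/17]
  4 → locker 4  [load 17/17]
  3 → locker 5 (new)  [load 3/17]
  2 → locker 3  [load 17/17]
5 storage lockers opened.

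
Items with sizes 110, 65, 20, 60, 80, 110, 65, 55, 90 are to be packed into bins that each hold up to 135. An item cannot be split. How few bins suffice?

Total = 110 + 110 + 90 + 80 + 65 + 65 + 60 + 55 + 20 = 655.
Lower bound: ⌈655/135⌉ = 5 bins.
A packing using 6 bins:
  bin 1: 110 + 20 = 130
  bin 2: 110 = 110
  bin 3: 90 = 90
  bin 4: 80 + 55 = 135
  bin 5: 65 + 65 = 130
  bin 6: 60 = 60
No arrangement into 5 bins stays within capacity, so 6 is optimal.

6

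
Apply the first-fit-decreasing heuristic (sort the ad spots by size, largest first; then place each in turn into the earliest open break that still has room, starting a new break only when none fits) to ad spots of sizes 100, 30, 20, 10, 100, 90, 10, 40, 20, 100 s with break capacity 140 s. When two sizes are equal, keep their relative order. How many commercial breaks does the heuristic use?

4

Sorted descending: 100, 100, 100, 90, 40, 30, 20, 20, 10, 10.
  100 → break 1 (new)  [load 100/140]
  100 → break 2 (new)  [load 100/140]
  100 → break 3 (new)  [load 100/140]
  90 → break 4 (new)  [load 90/140]
  40 → break 1  [load 140/140]
  30 → break 2  [load 130/140]
  20 → break 3  [load 120/140]
  20 → break 3  [load 140/140]
  10 → break 2  [load 140/140]
  10 → break 4  [load 100/140]
4 commercial breaks opened.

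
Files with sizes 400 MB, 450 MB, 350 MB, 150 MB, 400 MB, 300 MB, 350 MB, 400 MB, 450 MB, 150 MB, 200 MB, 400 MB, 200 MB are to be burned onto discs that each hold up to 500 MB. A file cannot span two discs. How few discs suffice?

10

Total = 450 + 450 + 400 + 400 + 400 + 400 + 350 + 350 + 300 + 200 + 200 + 150 + 150 = 4200 MB.
Lower bound: ⌈4200/500⌉ = 9 discs.
A packing using 10 discs:
  disc 1: 450 = 450
  disc 2: 450 = 450
  disc 3: 400 = 400
  disc 4: 400 = 400
  disc 5: 400 = 400
  disc 6: 400 = 400
  disc 7: 350 + 150 = 500
  disc 8: 350 + 150 = 500
  disc 9: 300 + 200 = 500
  disc 10: 200 = 200
No arrangement into 9 discs stays within capacity, so 10 is optimal.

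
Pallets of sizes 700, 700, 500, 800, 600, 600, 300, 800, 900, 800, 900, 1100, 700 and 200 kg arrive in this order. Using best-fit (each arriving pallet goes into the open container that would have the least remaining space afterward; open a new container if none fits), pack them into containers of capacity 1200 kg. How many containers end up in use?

  700 → container 1 (new)  [load 700/1200]
  700 → container 2 (new)  [load 700/1200]
  500 → container 1  [load 1200/1200]
  800 → container 3 (new)  [load 800/1200]
  600 → container 4 (new)  [load 600/1200]
  600 → container 4  [load 1200/1200]
  300 → container 3  [load 1100/1200]
  800 → container 5 (new)  [load 800/1200]
  900 → container 6 (new)  [load 900/1200]
  800 → container 7 (new)  [load 800/1200]
  900 → container 8 (new)  [load 900/1200]
  1100 → container 9 (new)  [load 1100/1200]
  700 → container 10 (new)  [load 700/1200]
  200 → container 6  [load 1100/1200]
10 containers opened.

10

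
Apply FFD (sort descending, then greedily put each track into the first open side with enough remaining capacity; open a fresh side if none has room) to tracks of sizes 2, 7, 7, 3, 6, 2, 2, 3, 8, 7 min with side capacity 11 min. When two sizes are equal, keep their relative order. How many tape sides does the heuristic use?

Sorted descending: 8, 7, 7, 7, 6, 3, 3, 2, 2, 2.
  8 → side 1 (new)  [load 8/11]
  7 → side 2 (new)  [load 7/11]
  7 → side 3 (new)  [load 7/11]
  7 → side 4 (new)  [load 7/11]
  6 → side 5 (new)  [load 6/11]
  3 → side 1  [load 11/11]
  3 → side 2  [load 10/11]
  2 → side 3  [load 9/11]
  2 → side 3  [load 11/11]
  2 → side 4  [load 9/11]
5 tape sides opened.

5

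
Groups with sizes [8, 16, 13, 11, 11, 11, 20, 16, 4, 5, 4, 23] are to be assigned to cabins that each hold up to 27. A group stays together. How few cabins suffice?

6

Total = 23 + 20 + 16 + 16 + 13 + 11 + 11 + 11 + 8 + 5 + 4 + 4 = 142.
Lower bound: ⌈142/27⌉ = 6 cabins.
A packing using 6 cabins:
  cabin 1: 23 + 4 = 27
  cabin 2: 20 + 5 = 25
  cabin 3: 16 + 11 = 27
  cabin 4: 16 + 11 = 27
  cabin 5: 13 + 11 = 24
  cabin 6: 8 + 4 = 12
This matches the lower bound, so 6 is optimal.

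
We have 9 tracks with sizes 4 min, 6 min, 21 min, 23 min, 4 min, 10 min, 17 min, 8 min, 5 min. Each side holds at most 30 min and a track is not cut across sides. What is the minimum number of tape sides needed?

4

Total = 23 + 21 + 17 + 10 + 8 + 6 + 5 + 4 + 4 = 98 min.
Lower bound: ⌈98/30⌉ = 4 tape sides.
A packing using 4 tape sides:
  side 1: 23 + 6 = 29
  side 2: 21 + 8 = 29
  side 3: 17 + 10 = 27
  side 4: 5 + 4 + 4 = 13
This matches the lower bound, so 4 is optimal.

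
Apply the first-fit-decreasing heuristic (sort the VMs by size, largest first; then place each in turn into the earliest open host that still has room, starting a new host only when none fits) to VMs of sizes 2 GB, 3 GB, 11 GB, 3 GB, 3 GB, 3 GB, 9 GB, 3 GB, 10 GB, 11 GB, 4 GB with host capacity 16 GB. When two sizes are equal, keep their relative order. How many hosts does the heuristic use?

Sorted descending: 11, 11, 10, 9, 4, 3, 3, 3, 3, 3, 2.
  11 → host 1 (new)  [load 11/16]
  11 → host 2 (new)  [load 11/16]
  10 → host 3 (new)  [load 10/16]
  9 → host 4 (new)  [load 9/16]
  4 → host 1  [load 15/16]
  3 → host 2  [load 14/16]
  3 → host 3  [load 13/16]
  3 → host 3  [load 16/16]
  3 → host 4  [load 12/16]
  3 → host 4  [load 15/16]
  2 → host 2  [load 16/16]
4 hosts opened.

4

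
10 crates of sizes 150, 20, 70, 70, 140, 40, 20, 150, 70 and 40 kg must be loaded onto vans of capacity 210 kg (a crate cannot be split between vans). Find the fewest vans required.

Total = 150 + 150 + 140 + 70 + 70 + 70 + 40 + 40 + 20 + 20 = 770 kg.
Lower bound: ⌈770/210⌉ = 4 vans.
A packing using 4 vans:
  van 1: 150 + 40 + 20 = 210
  van 2: 150 + 40 + 20 = 210
  van 3: 140 + 70 = 210
  van 4: 70 + 70 = 140
This matches the lower bound, so 4 is optimal.

4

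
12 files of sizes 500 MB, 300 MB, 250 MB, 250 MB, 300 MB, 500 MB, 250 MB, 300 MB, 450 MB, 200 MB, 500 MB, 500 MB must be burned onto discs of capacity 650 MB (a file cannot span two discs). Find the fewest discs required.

8

Total = 500 + 500 + 500 + 500 + 450 + 300 + 300 + 300 + 250 + 250 + 250 + 200 = 4300 MB.
Lower bound: ⌈4300/650⌉ = 7 discs.
A packing using 8 discs:
  disc 1: 500 = 500
  disc 2: 500 = 500
  disc 3: 500 = 500
  disc 4: 500 = 500
  disc 5: 450 + 200 = 650
  disc 6: 300 + 300 = 600
  disc 7: 300 + 250 = 550
  disc 8: 250 + 250 = 500
No arrangement into 7 discs stays within capacity, so 8 is optimal.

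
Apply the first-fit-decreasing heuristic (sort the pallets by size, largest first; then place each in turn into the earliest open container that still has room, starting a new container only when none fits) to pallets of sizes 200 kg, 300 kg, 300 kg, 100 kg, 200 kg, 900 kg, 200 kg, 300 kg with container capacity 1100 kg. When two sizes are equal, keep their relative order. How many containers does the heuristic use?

3

Sorted descending: 900, 300, 300, 300, 200, 200, 200, 100.
  900 → container 1 (new)  [load 900/1100]
  300 → container 2 (new)  [load 300/1100]
  300 → container 2  [load 600/1100]
  300 → container 2  [load 900/1100]
  200 → container 1  [load 1100/1100]
  200 → container 2  [load 1100/1100]
  200 → container 3 (new)  [load 200/1100]
  100 → container 3  [load 300/1100]
3 containers opened.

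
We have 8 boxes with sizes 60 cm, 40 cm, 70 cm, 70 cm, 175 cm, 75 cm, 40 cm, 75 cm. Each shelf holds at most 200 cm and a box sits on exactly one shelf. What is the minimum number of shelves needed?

4

Total = 175 + 75 + 75 + 70 + 70 + 60 + 40 + 40 = 605 cm.
Lower bound: ⌈605/200⌉ = 4 shelves.
A packing using 4 shelves:
  shelf 1: 175 = 175
  shelf 2: 75 + 75 + 40 = 190
  shelf 3: 70 + 70 + 60 = 200
  shelf 4: 40 = 40
This matches the lower bound, so 4 is optimal.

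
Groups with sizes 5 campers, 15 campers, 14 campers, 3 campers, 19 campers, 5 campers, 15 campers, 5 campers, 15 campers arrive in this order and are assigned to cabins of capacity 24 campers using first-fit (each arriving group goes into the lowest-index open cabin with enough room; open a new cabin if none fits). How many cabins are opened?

  5 → cabin 1 (new)  [load 5/24]
  15 → cabin 1  [load 20/24]
  14 → cabin 2 (new)  [load 14/24]
  3 → cabin 1  [load 23/24]
  19 → cabin 3 (new)  [load 19/24]
  5 → cabin 2  [load 19/24]
  15 → cabin 4 (new)  [load 15/24]
  5 → cabin 2  [load 24/24]
  15 → cabin 5 (new)  [load 15/24]
5 cabins opened.

5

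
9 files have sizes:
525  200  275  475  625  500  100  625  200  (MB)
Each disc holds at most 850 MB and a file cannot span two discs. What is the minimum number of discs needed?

Total = 625 + 625 + 525 + 500 + 475 + 275 + 200 + 200 + 100 = 3525 MB.
Lower bound: ⌈3525/850⌉ = 5 discs.
A packing using 5 discs:
  disc 1: 625 + 200 = 825
  disc 2: 625 + 200 = 825
  disc 3: 525 + 275 = 800
  disc 4: 500 + 100 = 600
  disc 5: 475 = 475
This matches the lower bound, so 5 is optimal.

5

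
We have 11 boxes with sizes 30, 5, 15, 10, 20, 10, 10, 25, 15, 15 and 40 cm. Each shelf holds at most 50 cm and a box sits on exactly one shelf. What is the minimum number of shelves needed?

4

Total = 40 + 30 + 25 + 20 + 15 + 15 + 15 + 10 + 10 + 10 + 5 = 195 cm.
Lower bound: ⌈195/50⌉ = 4 shelves.
A packing using 4 shelves:
  shelf 1: 40 + 10 = 50
  shelf 2: 30 + 20 = 50
  shelf 3: 25 + 15 + 10 = 50
  shelf 4: 15 + 15 + 10 + 5 = 45
This matches the lower bound, so 4 is optimal.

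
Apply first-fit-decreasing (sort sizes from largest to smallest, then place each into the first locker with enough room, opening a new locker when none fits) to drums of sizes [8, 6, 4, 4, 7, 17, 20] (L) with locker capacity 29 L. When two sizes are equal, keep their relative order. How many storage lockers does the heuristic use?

Sorted descending: 20, 17, 8, 7, 6, 4, 4.
  20 → locker 1 (new)  [load 20/29]
  17 → locker 2 (new)  [load 17/29]
  8 → locker 1  [load 28/29]
  7 → locker 2  [load 24/29]
  6 → locker 3 (new)  [load 6/29]
  4 → locker 2  [load 28/29]
  4 → locker 3  [load 10/29]
3 storage lockers opened.

3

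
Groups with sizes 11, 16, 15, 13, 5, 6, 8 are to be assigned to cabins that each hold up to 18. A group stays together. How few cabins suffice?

5

Total = 16 + 15 + 13 + 11 + 8 + 6 + 5 = 74.
Lower bound: ⌈74/18⌉ = 5 cabins.
A packing using 5 cabins:
  cabin 1: 16 = 16
  cabin 2: 15 = 15
  cabin 3: 13 + 5 = 18
  cabin 4: 11 + 6 = 17
  cabin 5: 8 = 8
This matches the lower bound, so 5 is optimal.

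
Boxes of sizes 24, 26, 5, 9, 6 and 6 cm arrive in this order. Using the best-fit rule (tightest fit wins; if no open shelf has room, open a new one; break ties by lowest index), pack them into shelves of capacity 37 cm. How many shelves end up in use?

  24 → shelf 1 (new)  [load 24/37]
  26 → shelf 2 (new)  [load 26/37]
  5 → shelf 2  [load 31/37]
  9 → shelf 1  [load 33/37]
  6 → shelf 2  [load 37/37]
  6 → shelf 3 (new)  [load 6/37]
3 shelves opened.

3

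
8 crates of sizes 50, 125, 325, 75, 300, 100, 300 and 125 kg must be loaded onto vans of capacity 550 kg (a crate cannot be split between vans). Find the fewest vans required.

3

Total = 325 + 300 + 300 + 125 + 125 + 100 + 75 + 50 = 1400 kg.
Lower bound: ⌈1400/550⌉ = 3 vans.
A packing using 3 vans:
  van 1: 325 + 125 + 100 = 550
  van 2: 300 + 125 + 75 + 50 = 550
  van 3: 300 = 300
This matches the lower bound, so 3 is optimal.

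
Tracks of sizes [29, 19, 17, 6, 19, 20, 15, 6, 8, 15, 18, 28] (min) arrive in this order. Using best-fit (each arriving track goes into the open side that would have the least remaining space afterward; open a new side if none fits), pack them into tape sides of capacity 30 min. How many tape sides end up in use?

  29 → side 1 (new)  [load 29/30]
  19 → side 2 (new)  [load 19/30]
  17 → side 3 (new)  [load 17/30]
  6 → side 2  [load 25/30]
  19 → side 4 (new)  [load 19/30]
  20 → side 5 (new)  [load 20/30]
  15 → side 6 (new)  [load 15/30]
  6 → side 5  [load 26/30]
  8 → side 4  [load 27/30]
  15 → side 6  [load 30/30]
  18 → side 7 (new)  [load 18/30]
  28 → side 8 (new)  [load 28/30]
8 tape sides opened.

8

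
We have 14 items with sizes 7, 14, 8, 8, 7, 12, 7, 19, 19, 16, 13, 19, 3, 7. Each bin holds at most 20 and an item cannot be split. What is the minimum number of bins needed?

9

Total = 19 + 19 + 19 + 16 + 14 + 13 + 12 + 8 + 8 + 7 + 7 + 7 + 7 + 3 = 159.
Lower bound: ⌈159/20⌉ = 8 bins.
A packing using 9 bins:
  bin 1: 19 = 19
  bin 2: 19 = 19
  bin 3: 19 = 19
  bin 4: 16 + 3 = 19
  bin 5: 14 = 14
  bin 6: 13 + 7 = 20
  bin 7: 12 + 8 = 20
  bin 8: 8 + 7 = 15
  bin 9: 7 + 7 = 14
No arrangement into 8 bins stays within capacity, so 9 is optimal.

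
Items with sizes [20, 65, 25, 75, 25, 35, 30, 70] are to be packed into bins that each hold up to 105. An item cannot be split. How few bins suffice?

4

Total = 75 + 70 + 65 + 35 + 30 + 25 + 25 + 20 = 345.
Lower bound: ⌈345/105⌉ = 4 bins.
A packing using 4 bins:
  bin 1: 75 + 30 = 105
  bin 2: 70 + 35 = 105
  bin 3: 65 + 25 = 90
  bin 4: 25 + 20 = 45
This matches the lower bound, so 4 is optimal.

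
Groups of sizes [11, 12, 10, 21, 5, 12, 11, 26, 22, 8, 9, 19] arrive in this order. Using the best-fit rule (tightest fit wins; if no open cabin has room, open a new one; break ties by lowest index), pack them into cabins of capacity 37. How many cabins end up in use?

  11 → cabin 1 (new)  [load 11/37]
  12 → cabin 1  [load 23/37]
  10 → cabin 1  [load 33/37]
  21 → cabin 2 (new)  [load 21/37]
  5 → cabin 2  [load 26/37]
  12 → cabin 3 (new)  [load 12/37]
  11 → cabin 2  [load 37/37]
  26 → cabin 4 (new)  [load 26/37]
  22 → cabin 3  [load 34/37]
  8 → cabin 4  [load 34/37]
  9 → cabin 5 (new)  [load 9/37]
  19 → cabin 5  [load 28/37]
5 cabins opened.

5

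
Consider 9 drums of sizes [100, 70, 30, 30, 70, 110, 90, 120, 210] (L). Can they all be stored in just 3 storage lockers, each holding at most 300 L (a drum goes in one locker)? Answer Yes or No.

Yes

A valid assignment using 3 storage lockers:
  locker 1: 210 + 90 = 300
  locker 2: 120 + 110 + 70 = 300
  locker 3: 100 + 70 + 30 + 30 = 230
Every load is within 300 L, so 3 storage lockers suffice.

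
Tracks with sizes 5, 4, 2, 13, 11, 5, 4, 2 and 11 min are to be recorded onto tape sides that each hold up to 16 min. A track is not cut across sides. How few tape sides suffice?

Total = 13 + 11 + 11 + 5 + 5 + 4 + 4 + 2 + 2 = 57 min.
Lower bound: ⌈57/16⌉ = 4 tape sides.
A packing using 4 tape sides:
  side 1: 13 + 2 = 15
  side 2: 11 + 5 = 16
  side 3: 11 + 5 = 16
  side 4: 4 + 4 + 2 = 10
This matches the lower bound, so 4 is optimal.

4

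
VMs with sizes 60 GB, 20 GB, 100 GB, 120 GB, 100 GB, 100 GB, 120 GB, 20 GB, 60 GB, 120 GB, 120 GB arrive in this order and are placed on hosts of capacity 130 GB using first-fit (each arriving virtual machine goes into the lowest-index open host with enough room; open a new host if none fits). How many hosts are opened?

9

  60 → host 1 (new)  [load 60/130]
  20 → host 1  [load 80/130]
  100 → host 2 (new)  [load 100/130]
  120 → host 3 (new)  [load 120/130]
  100 → host 4 (new)  [load 100/130]
  100 → host 5 (new)  [load 100/130]
  120 → host 6 (new)  [load 120/130]
  20 → host 1  [load 100/130]
  60 → host 7 (new)  [load 60/130]
  120 → host 8 (new)  [load 120/130]
  120 → host 9 (new)  [load 120/130]
9 hosts opened.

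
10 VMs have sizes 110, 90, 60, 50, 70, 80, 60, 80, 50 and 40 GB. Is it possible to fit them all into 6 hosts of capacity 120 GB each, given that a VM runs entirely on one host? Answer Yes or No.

Total = 690 GB; ⌈690/120⌉ = 6.
The bound of 6 does not rule out 6, but exhaustive search shows no assignment into 6 hosts of capacity 120 GB exists — the minimum is 7.

No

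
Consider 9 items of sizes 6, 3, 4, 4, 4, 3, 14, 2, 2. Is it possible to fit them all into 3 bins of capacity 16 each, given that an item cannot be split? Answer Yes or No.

A valid assignment using 3 bins:
  bin 1: 14 + 2 = 16
  bin 2: 6 + 4 + 4 + 2 = 16
  bin 3: 4 + 3 + 3 = 10
Every load is within 16, so 3 bins suffice.

Yes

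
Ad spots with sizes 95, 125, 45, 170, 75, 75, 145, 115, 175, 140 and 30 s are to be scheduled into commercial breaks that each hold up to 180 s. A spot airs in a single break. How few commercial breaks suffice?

8

Total = 175 + 170 + 145 + 140 + 125 + 115 + 95 + 75 + 75 + 45 + 30 = 1190 s.
Lower bound: ⌈1190/180⌉ = 7 commercial breaks.
A packing using 8 commercial breaks:
  break 1: 175 = 175
  break 2: 170 = 170
  break 3: 145 + 30 = 175
  break 4: 140 = 140
  break 5: 125 + 45 = 170
  break 6: 115 = 115
  break 7: 95 + 75 = 170
  break 8: 75 = 75
No arrangement into 7 commercial breaks stays within capacity, so 8 is optimal.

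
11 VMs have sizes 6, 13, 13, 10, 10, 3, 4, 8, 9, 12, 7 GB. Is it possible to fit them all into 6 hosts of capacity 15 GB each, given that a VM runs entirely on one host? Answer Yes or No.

No

Total = 95 GB; ⌈95/15⌉ = 7.
At least 7 hosts are required, but only 6 are allowed.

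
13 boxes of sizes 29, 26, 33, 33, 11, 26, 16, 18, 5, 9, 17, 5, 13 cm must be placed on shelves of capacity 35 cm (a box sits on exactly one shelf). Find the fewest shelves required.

8

Total = 33 + 33 + 29 + 26 + 26 + 18 + 17 + 16 + 13 + 11 + 9 + 5 + 5 = 241 cm.
Lower bound: ⌈241/35⌉ = 7 shelves.
A packing using 8 shelves:
  shelf 1: 33 = 33
  shelf 2: 33 = 33
  shelf 3: 29 + 5 = 34
  shelf 4: 26 + 9 = 35
  shelf 5: 26 + 5 = 31
  shelf 6: 18 + 17 = 35
  shelf 7: 16 + 13 = 29
  shelf 8: 11 = 11
No arrangement into 7 shelves stays within capacity, so 8 is optimal.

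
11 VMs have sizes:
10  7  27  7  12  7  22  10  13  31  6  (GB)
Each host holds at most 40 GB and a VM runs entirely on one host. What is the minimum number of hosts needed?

Total = 31 + 27 + 22 + 13 + 12 + 10 + 10 + 7 + 7 + 7 + 6 = 152 GB.
Lower bound: ⌈152/40⌉ = 4 hosts.
A packing using 4 hosts:
  host 1: 31 + 7 = 38
  host 2: 27 + 13 = 40
  host 3: 22 + 12 + 6 = 40
  host 4: 10 + 10 + 7 + 7 = 34
This matches the lower bound, so 4 is optimal.

4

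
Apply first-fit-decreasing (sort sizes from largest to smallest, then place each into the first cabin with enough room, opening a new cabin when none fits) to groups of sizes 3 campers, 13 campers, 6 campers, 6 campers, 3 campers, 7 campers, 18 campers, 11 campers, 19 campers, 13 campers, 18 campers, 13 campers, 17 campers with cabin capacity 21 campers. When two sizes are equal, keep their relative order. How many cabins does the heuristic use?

8

Sorted descending: 19, 18, 18, 17, 13, 13, 13, 11, 7, 6, 6, 3, 3.
  19 → cabin 1 (new)  [load 19/21]
  18 → cabin 2 (new)  [load 18/21]
  18 → cabin 3 (new)  [load 18/21]
  17 → cabin 4 (new)  [load 17/21]
  13 → cabin 5 (new)  [load 13/21]
  13 → cabin 6 (new)  [load 13/21]
  13 → cabin 7 (new)  [load 13/21]
  11 → cabin 8 (new)  [load 11/21]
  7 → cabin 5  [load 20/21]
  6 → cabin 6  [load 19/21]
  6 → cabin 7  [load 19/21]
  3 → cabin 2  [load 21/21]
  3 → cabin 3  [load 21/21]
8 cabins opened.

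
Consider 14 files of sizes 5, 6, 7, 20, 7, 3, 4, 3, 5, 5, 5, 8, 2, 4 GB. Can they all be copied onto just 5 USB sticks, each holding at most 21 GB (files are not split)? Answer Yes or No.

A valid assignment using 5 USB sticks:
  USB stick 1: 20 = 20
  USB stick 2: 8 + 7 + 6 = 21
  USB stick 3: 7 + 5 + 5 + 4 = 21
  USB stick 4: 5 + 5 + 4 + 3 + 3 = 20
  USB stick 5: 2 = 2
Every load is within 21 GB, so 5 USB sticks suffice.

Yes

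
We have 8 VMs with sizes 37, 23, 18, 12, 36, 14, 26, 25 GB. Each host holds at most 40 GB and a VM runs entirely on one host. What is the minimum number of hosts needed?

Total = 37 + 36 + 26 + 25 + 23 + 18 + 14 + 12 = 191 GB.
Lower bound: ⌈191/40⌉ = 5 hosts.
A packing using 6 hosts:
  host 1: 37 = 37
  host 2: 36 = 36
  host 3: 26 + 14 = 40
  host 4: 25 + 12 = 37
  host 5: 23 = 23
  host 6: 18 = 18
No arrangement into 5 hosts stays within capacity, so 6 is optimal.

6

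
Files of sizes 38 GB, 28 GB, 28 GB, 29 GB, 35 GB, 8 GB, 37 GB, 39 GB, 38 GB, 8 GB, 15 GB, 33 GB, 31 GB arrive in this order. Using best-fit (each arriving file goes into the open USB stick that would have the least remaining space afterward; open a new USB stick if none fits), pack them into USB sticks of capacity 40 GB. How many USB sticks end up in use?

  38 → USB stick 1 (new)  [load 38/40]
  28 → USB stick 2 (new)  [load 28/40]
  28 → USB stick 3 (new)  [load 28/40]
  29 → USB stick 4 (new)  [load 29/40]
  35 → USB stick 5 (new)  [load 35/40]
  8 → USB stick 4  [load 37/40]
  37 → USB stick 6 (new)  [load 37/40]
  39 → USB stick 7 (new)  [load 39/40]
  38 → USB stick 8 (new)  [load 38/40]
  8 → USB stick 2  [load 36/40]
  15 → USB stick 9 (new)  [load 15/40]
  33 → USB stick 10 (new)  [load 33/40]
  31 → USB stick 11 (new)  [load 31/40]
11 USB sticks opened.

11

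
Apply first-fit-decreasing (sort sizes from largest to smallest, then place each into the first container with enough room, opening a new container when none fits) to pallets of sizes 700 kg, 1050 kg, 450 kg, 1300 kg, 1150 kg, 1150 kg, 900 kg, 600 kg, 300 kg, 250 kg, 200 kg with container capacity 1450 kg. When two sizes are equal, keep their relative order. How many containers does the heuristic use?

6

Sorted descending: 1300, 1150, 1150, 1050, 900, 700, 600, 450, 300, 250, 200.
  1300 → container 1 (new)  [load 1300/1450]
  1150 → container 2 (new)  [load 1150/1450]
  1150 → container 3 (new)  [load 1150/1450]
  1050 → container 4 (new)  [load 1050/1450]
  900 → container 5 (new)  [load 900/1450]
  700 → container 6 (new)  [load 700/1450]
  600 → container 6  [load 1300/1450]
  450 → container 5  [load 1350/1450]
  300 → container 2  [load 1450/1450]
  250 → container 3  [load 1400/1450]
  200 → container 4  [load 1250/1450]
6 containers opened.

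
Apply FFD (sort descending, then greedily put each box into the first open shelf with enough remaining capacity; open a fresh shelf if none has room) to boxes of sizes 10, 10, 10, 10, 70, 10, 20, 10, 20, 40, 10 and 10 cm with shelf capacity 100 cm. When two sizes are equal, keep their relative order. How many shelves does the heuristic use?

Sorted descending: 70, 40, 20, 20, 10, 10, 10, 10, 10, 10, 10, 10.
  70 → shelf 1 (new)  [load 70/100]
  40 → shelf 2 (new)  [load 40/100]
  20 → shelf 1  [load 90/100]
  20 → shelf 2  [load 60/100]
  10 → shelf 1  [load 100/100]
  10 → shelf 2  [load 70/100]
  10 → shelf 2  [load 80/100]
  10 → shelf 2  [load 90/100]
  10 → shelf 2  [load 100/100]
  10 → shelf 3 (new)  [load 10/100]
  10 → shelf 3  [load 20/100]
  10 → shelf 3  [load 30/100]
3 shelves opened.

3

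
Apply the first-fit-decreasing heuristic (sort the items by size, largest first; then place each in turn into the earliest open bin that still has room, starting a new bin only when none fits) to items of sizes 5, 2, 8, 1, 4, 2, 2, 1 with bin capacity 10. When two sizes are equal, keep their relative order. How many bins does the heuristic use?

Sorted descending: 8, 5, 4, 2, 2, 2, 1, 1.
  8 → bin 1 (new)  [load 8/10]
  5 → bin 2 (new)  [load 5/10]
  4 → bin 2  [load 9/10]
  2 → bin 1  [load 10/10]
  2 → bin 3 (new)  [load 2/10]
  2 → bin 3  [load 4/10]
  1 → bin 2  [load 10/10]
  1 → bin 3  [load 5/10]
3 bins opened.

3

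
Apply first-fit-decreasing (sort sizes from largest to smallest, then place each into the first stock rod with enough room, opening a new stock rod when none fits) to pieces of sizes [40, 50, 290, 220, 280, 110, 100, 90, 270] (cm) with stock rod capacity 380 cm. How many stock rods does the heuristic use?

Sorted descending: 290, 280, 270, 220, 110, 100, 90, 50, 40.
  290 → stock rod 1 (new)  [load 290/380]
  280 → stock rod 2 (new)  [load 280/380]
  270 → stock rod 3 (new)  [load 270/380]
  220 → stock rod 4 (new)  [load 220/380]
  110 → stock rod 3  [load 380/380]
  100 → stock rod 2  [load 380/380]
  90 → stock rod 1  [load 380/380]
  50 → stock rod 4  [load 270/380]
  40 → stock rod 4  [load 310/380]
4 stock rods opened.

4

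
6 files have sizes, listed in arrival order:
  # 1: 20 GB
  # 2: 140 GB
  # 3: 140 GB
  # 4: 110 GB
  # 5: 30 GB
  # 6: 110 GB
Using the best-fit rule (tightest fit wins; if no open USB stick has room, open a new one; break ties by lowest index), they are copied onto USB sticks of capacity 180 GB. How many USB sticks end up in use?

4

  20 → USB stick 1 (new)  [load 20/180]
  140 → USB stick 1  [load 160/180]
  140 → USB stick 2 (new)  [load 140/180]
  110 → USB stick 3 (new)  [load 110/180]
  30 → USB stick 2  [load 170/180]
  110 → USB stick 4 (new)  [load 110/180]
4 USB sticks opened.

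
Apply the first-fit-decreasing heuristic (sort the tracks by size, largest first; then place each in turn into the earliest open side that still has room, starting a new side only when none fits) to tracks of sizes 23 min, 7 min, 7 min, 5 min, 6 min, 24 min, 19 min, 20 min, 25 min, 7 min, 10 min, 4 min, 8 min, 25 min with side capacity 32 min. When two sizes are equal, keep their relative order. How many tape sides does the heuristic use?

Sorted descending: 25, 25, 24, 23, 20, 19, 10, 8, 7, 7, 7, 6, 5, 4.
  25 → side 1 (new)  [load 25/32]
  25 → side 2 (new)  [load 25/32]
  24 → side 3 (new)  [load 24/32]
  23 → side 4 (new)  [load 23/32]
  20 → side 5 (new)  [load 20/32]
  19 → side 6 (new)  [load 19/32]
  10 → side 5  [load 30/32]
  8 → side 3  [load 32/32]
  7 → side 1  [load 32/32]
  7 → side 2  [load 32/32]
  7 → side 4  [load 30/32]
  6 → side 6  [load 25/32]
  5 → side 6  [load 30/32]
  4 → side 7 (new)  [load 4/32]
7 tape sides opened.

7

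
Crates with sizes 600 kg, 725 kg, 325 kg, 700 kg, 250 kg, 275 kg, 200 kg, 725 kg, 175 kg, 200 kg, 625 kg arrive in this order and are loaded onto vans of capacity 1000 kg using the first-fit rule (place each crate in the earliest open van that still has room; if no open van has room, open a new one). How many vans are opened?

  600 → van 1 (new)  [load 600/1000]
  725 → van 2 (new)  [load 725/1000]
  325 → van 1  [load 925/1000]
  700 → van 3 (new)  [load 700/1000]
  250 → van 2  [load 975/1000]
  275 → van 3  [load 975/1000]
  200 → van 4 (new)  [load 200/1000]
  725 → van 4  [load 925/1000]
  175 → van 5 (new)  [load 175/1000]
  200 → van 5  [load 375/1000]
  625 → van 5  [load 1000/1000]
5 vans opened.

5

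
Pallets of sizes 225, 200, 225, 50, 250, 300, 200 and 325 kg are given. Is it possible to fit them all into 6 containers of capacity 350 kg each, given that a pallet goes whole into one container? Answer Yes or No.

No

Total = 1775 kg; ⌈1775/350⌉ = 6.
7 pallets each exceed half the capacity and cannot share a container, forcing at least 7 containers.
At least 7 containers are required, but only 6 are allowed.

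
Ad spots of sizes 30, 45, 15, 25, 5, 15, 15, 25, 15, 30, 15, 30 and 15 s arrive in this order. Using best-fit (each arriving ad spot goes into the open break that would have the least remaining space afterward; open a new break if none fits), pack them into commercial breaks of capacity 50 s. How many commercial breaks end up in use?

7

  30 → break 1 (new)  [load 30/50]
  45 → break 2 (new)  [load 45/50]
  15 → break 1  [load 45/50]
  25 → break 3 (new)  [load 25/50]
  5 → break 1  [load 50/50]
  15 → break 3  [load 40/50]
  15 → break 4 (new)  [load 15/50]
  25 → break 4  [load 40/50]
  15 → break 5 (new)  [load 15/50]
  30 → break 5  [load 45/50]
  15 → break 6 (new)  [load 15/50]
  30 → break 6  [load 45/50]
  15 → break 7 (new)  [load 15/50]
7 commercial breaks opened.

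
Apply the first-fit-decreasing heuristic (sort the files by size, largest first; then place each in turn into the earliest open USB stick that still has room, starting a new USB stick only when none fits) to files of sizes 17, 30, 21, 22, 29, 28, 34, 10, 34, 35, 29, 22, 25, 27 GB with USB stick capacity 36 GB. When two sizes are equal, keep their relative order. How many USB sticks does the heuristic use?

Sorted descending: 35, 34, 34, 30, 29, 29, 28, 27, 25, 22, 22, 21, 17, 10.
  35 → USB stick 1 (new)  [load 35/36]
  34 → USB stick 2 (new)  [load 34/36]
  34 → USB stick 3 (new)  [load 34/36]
  30 → USB stick 4 (new)  [load 30/36]
  29 → USB stick 5 (new)  [load 29/36]
  29 → USB stick 6 (new)  [load 29/36]
  28 → USB stick 7 (new)  [load 28/36]
  27 → USB stick 8 (new)  [load 27/36]
  25 → USB stick 9 (new)  [load 25/36]
  22 → USB stick 10 (new)  [load 22/36]
  22 → USB stick 11 (new)  [load 22/36]
  21 → USB stick 12 (new)  [load 21/36]
  17 → USB stick 13 (new)  [load 17/36]
  10 → USB stick 9  [load 35/36]
13 USB sticks opened.

13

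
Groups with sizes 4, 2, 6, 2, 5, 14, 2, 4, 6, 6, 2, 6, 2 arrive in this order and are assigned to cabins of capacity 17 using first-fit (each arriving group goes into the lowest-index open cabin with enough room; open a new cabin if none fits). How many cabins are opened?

  4 → cabin 1 (new)  [load 4/17]
  2 → cabin 1  [load 6/17]
  6 → cabin 1  [load 12/17]
  2 → cabin 1  [load 14/17]
  5 → cabin 2 (new)  [load 5/17]
  14 → cabin 3 (new)  [load 14/17]
  2 → cabin 1  [load 16/17]
  4 → cabin 2  [load 9/17]
  6 → cabin 2  [load 15/17]
  6 → cabin 4 (new)  [load 6/17]
  2 → cabin 2  [load 17/17]
  6 → cabin 4  [load 12/17]
  2 → cabin 3  [load 16/17]
4 cabins opened.

4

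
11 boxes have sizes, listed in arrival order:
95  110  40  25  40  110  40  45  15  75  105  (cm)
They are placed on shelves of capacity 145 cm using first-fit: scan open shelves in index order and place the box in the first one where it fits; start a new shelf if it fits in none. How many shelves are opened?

  95 → shelf 1 (new)  [load 95/145]
  110 → shelf 2 (new)  [load 110/145]
  40 → shelf 1  [load 135/145]
  25 → shelf 2  [load 135/145]
  40 → shelf 3 (new)  [load 40/145]
  110 → shelf 4 (new)  [load 110/145]
  40 → shelf 3  [load 80/145]
  45 → shelf 3  [load 125/145]
  15 → shelf 3  [load 140/145]
  75 → shelf 5 (new)  [load 75/145]
  105 → shelf 6 (new)  [load 105/145]
6 shelves opened.

6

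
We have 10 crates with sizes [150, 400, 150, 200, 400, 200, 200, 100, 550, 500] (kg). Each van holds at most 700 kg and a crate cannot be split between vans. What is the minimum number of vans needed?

5

Total = 550 + 500 + 400 + 400 + 200 + 200 + 200 + 150 + 150 + 100 = 2850 kg.
Lower bound: ⌈2850/700⌉ = 5 vans.
A packing using 5 vans:
  van 1: 550 + 150 = 700
  van 2: 500 + 200 = 700
  van 3: 400 + 200 + 100 = 700
  van 4: 400 + 200 = 600
  van 5: 150 = 150
This matches the lower bound, so 5 is optimal.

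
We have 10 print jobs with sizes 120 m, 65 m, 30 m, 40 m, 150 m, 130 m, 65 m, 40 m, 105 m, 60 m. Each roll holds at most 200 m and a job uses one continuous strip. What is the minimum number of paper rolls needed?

5

Total = 150 + 130 + 120 + 105 + 65 + 65 + 60 + 40 + 40 + 30 = 805 m.
Lower bound: ⌈805/200⌉ = 5 paper rolls.
A packing using 5 paper rolls:
  roll 1: 150 + 40 = 190
  roll 2: 130 + 65 = 195
  roll 3: 120 + 65 = 185
  roll 4: 105 + 60 + 30 = 195
  roll 5: 40 = 40
This matches the lower bound, so 5 is optimal.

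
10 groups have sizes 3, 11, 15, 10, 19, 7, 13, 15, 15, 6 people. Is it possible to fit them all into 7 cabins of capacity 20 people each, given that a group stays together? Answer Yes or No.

A valid assignment using 7 cabins:
  cabin 1: 19 = 19
  cabin 2: 15 + 3 = 18
  cabin 3: 15 = 15
  cabin 4: 15 = 15
  cabin 5: 13 + 7 = 20
  cabin 6: 11 + 6 = 17
  cabin 7: 10 = 10
Every load is within 20 people, so 7 cabins suffice.

Yes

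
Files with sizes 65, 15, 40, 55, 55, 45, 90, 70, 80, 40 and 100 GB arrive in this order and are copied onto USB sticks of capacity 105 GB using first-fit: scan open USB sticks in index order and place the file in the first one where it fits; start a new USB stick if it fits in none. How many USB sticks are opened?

8

  65 → USB stick 1 (new)  [load 65/105]
  15 → USB stick 1  [load 80/105]
  40 → USB stick 2 (new)  [load 40/105]
  55 → USB stick 2  [load 95/105]
  55 → USB stick 3 (new)  [load 55/105]
  45 → USB stick 3  [load 100/105]
  90 → USB stick 4 (new)  [load 90/105]
  70 → USB stick 5 (new)  [load 70/105]
  80 → USB stick 6 (new)  [load 80/105]
  40 → USB stick 7 (new)  [load 40/105]
  100 → USB stick 8 (new)  [load 100/105]
8 USB sticks opened.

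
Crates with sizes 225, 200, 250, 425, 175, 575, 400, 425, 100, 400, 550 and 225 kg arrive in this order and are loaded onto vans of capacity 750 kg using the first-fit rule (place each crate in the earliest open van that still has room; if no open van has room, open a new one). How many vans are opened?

  225 → van 1 (new)  [load 225/750]
  200 → van 1  [load 425/750]
  250 → van 1  [load 675/750]
  425 → van 2 (new)  [load 425/750]
  175 → van 2  [load 600/750]
  575 → van 3 (new)  [load 575/750]
  400 → van 4 (new)  [load 400/750]
  425 → van 5 (new)  [load 425/750]
  100 → van 2  [load 700/750]
  400 → van 6 (new)  [load 400/750]
  550 → van 7 (new)  [load 550/750]
  225 → van 4  [load 625/750]
7 vans opened.

7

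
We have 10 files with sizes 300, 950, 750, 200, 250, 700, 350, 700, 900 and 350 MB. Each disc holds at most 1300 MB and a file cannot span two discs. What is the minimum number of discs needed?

Total = 950 + 900 + 750 + 700 + 700 + 350 + 350 + 300 + 250 + 200 = 5450 MB.
Lower bound: ⌈5450/1300⌉ = 5 discs.
A packing using 5 discs:
  disc 1: 950 + 350 = 1300
  disc 2: 900 + 350 = 1250
  disc 3: 750 + 300 + 250 = 1300
  disc 4: 700 + 200 = 900
  disc 5: 700 = 700
This matches the lower bound, so 5 is optimal.

5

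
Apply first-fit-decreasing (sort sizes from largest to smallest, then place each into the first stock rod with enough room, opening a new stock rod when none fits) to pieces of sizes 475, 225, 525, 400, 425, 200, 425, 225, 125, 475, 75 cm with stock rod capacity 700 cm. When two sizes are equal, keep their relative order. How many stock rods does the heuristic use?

Sorted descending: 525, 475, 475, 425, 425, 400, 225, 225, 200, 125, 75.
  525 → stock rod 1 (new)  [load 525/700]
  475 → stock rod 2 (new)  [load 475/700]
  475 → stock rod 3 (new)  [load 475/700]
  425 → stock rod 4 (new)  [load 425/700]
  425 → stock rod 5 (new)  [load 425/700]
  400 → stock rod 6 (new)  [load 400/700]
  225 → stock rod 2  [load 700/700]
  225 → stock rod 3  [load 700/700]
  200 → stock rod 4  [load 625/700]
  125 → stock rod 1  [load 650/700]
  75 → stock rod 4  [load 700/700]
6 stock rods opened.

6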